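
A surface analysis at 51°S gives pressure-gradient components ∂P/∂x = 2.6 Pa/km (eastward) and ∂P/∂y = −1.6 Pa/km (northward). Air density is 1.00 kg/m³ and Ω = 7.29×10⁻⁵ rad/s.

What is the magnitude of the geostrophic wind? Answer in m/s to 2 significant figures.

Coriolis parameter at 51°S:
f = 2Ω sin φ = 2 × 7.29×10⁻⁵ × sin 51° = 1.13×10⁻⁴ s⁻¹
In the Southern Hemisphere f is negative: f = −1.13×10⁻⁴ s⁻¹.
Component geostrophic relations (x east, y north):
u_g = −(1/(fρ)) ∂P/∂y,  v_g = (1/(fρ)) ∂P/∂x
u_g = −(−1.6×10⁻³)/(−1.13×10⁻⁴ × 1.00) = −14.1 m/s;  v_g = (2.6×10⁻³)/(−1.13×10⁻⁴ × 1.00) = −22.9 m/s
|V_g| = √(u_g² + v_g²) = 26.9 m/s

27 m/s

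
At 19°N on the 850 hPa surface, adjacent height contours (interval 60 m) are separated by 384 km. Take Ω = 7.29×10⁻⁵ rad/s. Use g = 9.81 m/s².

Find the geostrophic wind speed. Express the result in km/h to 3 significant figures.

116 km/h

Coriolis parameter at 19°N:
f = 2Ω sin φ = 2 × 7.29×10⁻⁵ × sin 19° = 4.75×10⁻⁵ s⁻¹
Height gradient: |∂Z/∂n| = 60 m / 384000 m = 1.56×10⁻⁴
On a pressure surface, geostrophic balance gives V_g = (g/f)|∂Z/∂n|:
V_g = 9.81 × 1.56×10⁻⁴ / 4.75×10⁻⁵ = 32.3 m/s
Converting: 32.3 m/s × 3.6 = 116 km/h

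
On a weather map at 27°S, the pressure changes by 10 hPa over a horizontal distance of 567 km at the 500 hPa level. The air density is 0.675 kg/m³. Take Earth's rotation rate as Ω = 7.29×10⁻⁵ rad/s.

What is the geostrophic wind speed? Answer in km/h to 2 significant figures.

140 km/h

Coriolis parameter at 27°S:
f = 2Ω sin φ = 2 × 7.29×10⁻⁵ × sin 27° = 6.62×10⁻⁵ s⁻¹
Pressure gradient: |∂P/∂n| = 1000 Pa / 567000 m = 1.76×10⁻³ Pa/m
Geostrophic balance (pressure-gradient force = Coriolis force):
V_g = (1/(fρ)) |∂P/∂n| = 1.76×10⁻³ / (6.62×10⁻⁵ × 0.675) = 39.5 m/s
Converting: 39.5 m/s × 3.6 = 140 km/h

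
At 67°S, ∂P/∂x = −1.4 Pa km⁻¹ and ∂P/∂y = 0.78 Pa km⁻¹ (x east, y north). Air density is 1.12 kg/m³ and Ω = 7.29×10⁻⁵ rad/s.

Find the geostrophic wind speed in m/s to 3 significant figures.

Coriolis parameter at 67°S:
f = 2Ω sin φ = 2 × 7.29×10⁻⁵ × sin 67° = 1.34×10⁻⁴ s⁻¹
In the Southern Hemisphere f is negative: f = −1.34×10⁻⁴ s⁻¹.
Component geostrophic relations (x east, y north):
u_g = −(1/(fρ)) ∂P/∂y,  v_g = (1/(fρ)) ∂P/∂x
u_g = −(0.78×10⁻³)/(−1.34×10⁻⁴ × 1.12) = 5.19 m/s;  v_g = (−1.4×10⁻³)/(−1.34×10⁻⁴ × 1.12) = 9.31 m/s
|V_g| = √(u_g² + v_g²) = 10.7 m/s

10.7 m/s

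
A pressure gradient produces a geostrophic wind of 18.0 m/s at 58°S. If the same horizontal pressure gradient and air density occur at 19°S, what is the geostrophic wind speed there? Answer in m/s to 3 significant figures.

With the same pressure gradient and density, V_g ∝ 1/f ∝ 1/sin φ.
V₂ = V₁ · sin φ₁ / sin φ₂ = 18.0 × sin 58° / sin 19°
V₂ = 18.0 × 0.8480/0.3256 = 46.9 m/s

46.9 m/s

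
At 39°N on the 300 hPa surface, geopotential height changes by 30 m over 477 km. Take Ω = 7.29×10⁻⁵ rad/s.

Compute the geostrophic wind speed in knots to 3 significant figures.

Coriolis parameter at 39°N:
f = 2Ω sin φ = 2 × 7.29×10⁻⁵ × sin 39° = 9.18×10⁻⁵ s⁻¹
Height gradient: |∂Z/∂n| = 30 m / 477000 m = 6.29×10⁻⁵
On a pressure surface, geostrophic balance gives V_g = (g/f)|∂Z/∂n|:
V_g = 9.81 × 6.29×10⁻⁵ / 9.18×10⁻⁵ = 6.72 m/s
Converting: 6.72 m/s × 1.944 = 13.1 knots

13.1 knots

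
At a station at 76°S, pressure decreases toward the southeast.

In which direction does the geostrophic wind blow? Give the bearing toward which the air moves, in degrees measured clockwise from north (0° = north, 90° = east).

045°

The pressure-gradient force points toward the southeast (bearing 135°).
Geostrophic balance: in the Southern Hemisphere the Coriolis force deflects motion to the left, so the geostrophic wind blows 90° to the left of the pressure-gradient force (low pressure on the right).
Rotating 135° by 90° counterclockwise gives 045° — the wind blows toward the northeast.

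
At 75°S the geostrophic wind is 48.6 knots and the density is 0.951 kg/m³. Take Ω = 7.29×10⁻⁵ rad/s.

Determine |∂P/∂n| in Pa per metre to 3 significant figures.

Coriolis parameter at 75°S:
f = 2Ω sin φ = 2 × 7.29×10⁻⁵ × sin 75° = 1.41×10⁻⁴ s⁻¹
Wind speed in SI: 48.6 knots = 25.0 m/s
Geostrophic balance rearranged: |∂P/∂n| = f ρ V_g
|∂P/∂n| = 1.41×10⁻⁴ × 0.951 × 25.0 = 3.35×10⁻³ Pa/m

3.35×10⁻³ Pa/m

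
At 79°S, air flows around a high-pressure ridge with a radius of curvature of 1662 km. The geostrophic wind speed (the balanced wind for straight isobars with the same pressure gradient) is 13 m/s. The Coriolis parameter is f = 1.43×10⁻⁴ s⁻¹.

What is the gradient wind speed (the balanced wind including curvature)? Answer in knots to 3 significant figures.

Around a high, pressure-gradient force acts outward with centrifugal, so Coriolis balances both:
fV = (1/ρ)|∂P/∂n| + V²/R  →  V² − fR·V + fR·V_g = 0
With fR = 1.43×10⁻⁴ × 1662×10³ m = 238 m/s:
V = [fR − √((fR)² − 4 fR V_g)]/2 = [238 − √(238² − 4×238×13)]/2 = 13.8 m/s
Supergeostrophic (V > V_g = 13 m/s), as expected around a high.
Converting: 13.8 m/s × 1.944 = 26.8 knots

26.8 knots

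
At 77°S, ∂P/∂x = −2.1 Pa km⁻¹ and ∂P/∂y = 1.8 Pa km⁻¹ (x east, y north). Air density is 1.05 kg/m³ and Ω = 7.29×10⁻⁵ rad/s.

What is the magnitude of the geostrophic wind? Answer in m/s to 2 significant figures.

Coriolis parameter at 77°S:
f = 2Ω sin φ = 2 × 7.29×10⁻⁵ × sin 77° = 1.42×10⁻⁴ s⁻¹
In the Southern Hemisphere f is negative: f = −1.42×10⁻⁴ s⁻¹.
Component geostrophic relations (x east, y north):
u_g = −(1/(fρ)) ∂P/∂y,  v_g = (1/(fρ)) ∂P/∂x
u_g = −(1.8×10⁻³)/(−1.42×10⁻⁴ × 1.05) = 12.1 m/s;  v_g = (−2.1×10⁻³)/(−1.42×10⁻⁴ × 1.05) = 14.1 m/s
|V_g| = √(u_g² + v_g²) = 18.5 m/s

19 m/s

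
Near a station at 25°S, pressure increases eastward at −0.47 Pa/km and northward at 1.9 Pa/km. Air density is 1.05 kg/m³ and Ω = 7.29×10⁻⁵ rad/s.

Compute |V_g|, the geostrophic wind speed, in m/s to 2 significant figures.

30 m/s

Coriolis parameter at 25°S:
f = 2Ω sin φ = 2 × 7.29×10⁻⁵ × sin 25° = 6.16×10⁻⁵ s⁻¹
In the Southern Hemisphere f is negative: f = −6.16×10⁻⁵ s⁻¹.
Component geostrophic relations (x east, y north):
u_g = −(1/(fρ)) ∂P/∂y,  v_g = (1/(fρ)) ∂P/∂x
u_g = −(1.9×10⁻³)/(−6.16×10⁻⁵ × 1.05) = 29.4 m/s;  v_g = (−0.47×10⁻³)/(−6.16×10⁻⁵ × 1.05) = 7.26 m/s
|V_g| = √(u_g² + v_g²) = 30.3 m/s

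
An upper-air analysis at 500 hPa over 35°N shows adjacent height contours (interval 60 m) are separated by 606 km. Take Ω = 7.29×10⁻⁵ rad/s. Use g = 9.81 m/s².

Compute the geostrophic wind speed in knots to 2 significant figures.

23 knots

Coriolis parameter at 35°N:
f = 2Ω sin φ = 2 × 7.29×10⁻⁵ × sin 35° = 8.36×10⁻⁵ s⁻¹
Height gradient: |∂Z/∂n| = 60 m / 606000 m = 9.90×10⁻⁵
On a pressure surface, geostrophic balance gives V_g = (g/f)|∂Z/∂n|:
V_g = 9.81 × 9.90×10⁻⁵ / 8.36×10⁻⁵ = 11.6 m/s
Converting: 11.6 m/s × 1.944 = 23 knots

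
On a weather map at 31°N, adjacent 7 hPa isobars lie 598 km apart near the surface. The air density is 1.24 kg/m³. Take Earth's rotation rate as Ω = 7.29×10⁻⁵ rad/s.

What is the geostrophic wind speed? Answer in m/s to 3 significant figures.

12.6 m/s

Coriolis parameter at 31°N:
f = 2Ω sin φ = 2 × 7.29×10⁻⁵ × sin 31° = 7.51×10⁻⁵ s⁻¹
Pressure gradient: |∂P/∂n| = 700 Pa / 598000 m = 1.17×10⁻³ Pa/m
Geostrophic balance (pressure-gradient force = Coriolis force):
V_g = (1/(fρ)) |∂P/∂n| = 1.17×10⁻³ / (7.51×10⁻⁵ × 1.24) = 12.6 m/s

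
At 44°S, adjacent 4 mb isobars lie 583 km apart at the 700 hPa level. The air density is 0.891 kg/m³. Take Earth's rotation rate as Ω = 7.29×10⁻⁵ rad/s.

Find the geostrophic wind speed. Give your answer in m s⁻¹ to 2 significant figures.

Coriolis parameter at 44°S:
f = 2Ω sin φ = 2 × 7.29×10⁻⁵ × sin 44° = 1.01×10⁻⁴ s⁻¹
Pressure gradient: |∂P/∂n| = 400 Pa / 583000 m = 6.86×10⁻⁴ Pa/m
Geostrophic balance (pressure-gradient force = Coriolis force):
V_g = (1/(fρ)) |∂P/∂n| = 6.86×10⁻⁴ / (1.01×10⁻⁴ × 0.891) = 7.60 m/s

7.6 m s⁻¹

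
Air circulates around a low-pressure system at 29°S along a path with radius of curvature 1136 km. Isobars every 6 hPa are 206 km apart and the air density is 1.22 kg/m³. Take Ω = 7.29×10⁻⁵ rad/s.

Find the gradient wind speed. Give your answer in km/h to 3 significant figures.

Coriolis parameter at 29°S:
f = 2Ω sin φ = 2 × 7.29×10⁻⁵ × sin 29° = 7.07×10⁻⁵ s⁻¹
Pressure gradient: |∂P/∂n| = 600 Pa / 206000 m = 2.91×10⁻³ Pa/m
Geostrophic speed: V_g = |∂P/∂n|/(fρ) = 2.91×10⁻³/(7.07×10⁻⁵ × 1.22) = 33.8 m/s
Around a low, centrifugal force acts outward with Coriolis, so pressure-gradient force balances both:
(1/ρ)|∂P/∂n| = fV + V²/R  →  V² + fR·V − fR·V_g = 0
With fR = 7.07×10⁻⁵ × 1136×10³ m = 80.3 m/s:
V = [−fR + √((fR)² + 4 fR V_g)]/2 = [−80.3 + √(80.3² + 4×80.3×33.8)]/2 = 25.6 m/s
Subgeostrophic (V < V_g = 33.8 m/s), as expected around a low.
Converting: 25.6 m/s × 3.6 = 92.2 km/h

92.2 km/h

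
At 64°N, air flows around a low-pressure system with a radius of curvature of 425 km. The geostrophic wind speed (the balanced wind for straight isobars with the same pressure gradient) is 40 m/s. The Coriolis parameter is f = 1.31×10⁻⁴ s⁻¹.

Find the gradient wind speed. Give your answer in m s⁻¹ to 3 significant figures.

Around a low, centrifugal force acts outward with Coriolis, so pressure-gradient force balances both:
(1/ρ)|∂P/∂n| = fV + V²/R  →  V² + fR·V − fR·V_g = 0
With fR = 1.31×10⁻⁴ × 425×10³ m = 55.7 m/s:
V = [−fR + √((fR)² + 4 fR V_g)]/2 = [−55.7 + √(55.7² + 4×55.7×40)]/2 = 27 m/s
Subgeostrophic (V < V_g = 40 m/s), as expected around a low.

27.0 m s⁻¹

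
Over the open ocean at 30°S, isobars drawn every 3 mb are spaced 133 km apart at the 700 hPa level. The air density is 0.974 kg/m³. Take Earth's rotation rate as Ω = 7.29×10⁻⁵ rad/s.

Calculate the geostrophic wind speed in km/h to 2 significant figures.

Coriolis parameter at 30°S:
f = 2Ω sin φ = 2 × 7.29×10⁻⁵ × sin 30° = 7.29×10⁻⁵ s⁻¹
Pressure gradient: |∂P/∂n| = 300 Pa / 133000 m = 2.26×10⁻³ Pa/m
Geostrophic balance (pressure-gradient force = Coriolis force):
V_g = (1/(fρ)) |∂P/∂n| = 2.26×10⁻³ / (7.29×10⁻⁵ × 0.974) = 31.8 m/s
Converting: 31.8 m/s × 3.6 = 110 km/h

110 km/h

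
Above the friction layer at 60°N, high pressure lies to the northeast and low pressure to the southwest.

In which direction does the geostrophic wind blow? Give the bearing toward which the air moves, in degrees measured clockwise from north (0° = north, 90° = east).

The pressure-gradient force points toward the southwest (bearing 225°).
Geostrophic balance: in the Northern Hemisphere the Coriolis force deflects motion to the right, so the geostrophic wind blows 90° to the right of the pressure-gradient force (low pressure on the left).
Rotating 225° by 90° clockwise gives 315° — the wind blows toward the northwest.

315°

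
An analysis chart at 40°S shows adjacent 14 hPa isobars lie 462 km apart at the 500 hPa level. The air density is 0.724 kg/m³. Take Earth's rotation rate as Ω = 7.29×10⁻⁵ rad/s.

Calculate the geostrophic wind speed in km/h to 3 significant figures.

161 km/h

Coriolis parameter at 40°S:
f = 2Ω sin φ = 2 × 7.29×10⁻⁵ × sin 40° = 9.37×10⁻⁵ s⁻¹
Pressure gradient: |∂P/∂n| = 1400 Pa / 462000 m = 3.03×10⁻³ Pa/m
Geostrophic balance (pressure-gradient force = Coriolis force):
V_g = (1/(fρ)) |∂P/∂n| = 3.03×10⁻³ / (9.37×10⁻⁵ × 0.724) = 44.7 m/s
Converting: 44.7 m/s × 3.6 = 161 km/h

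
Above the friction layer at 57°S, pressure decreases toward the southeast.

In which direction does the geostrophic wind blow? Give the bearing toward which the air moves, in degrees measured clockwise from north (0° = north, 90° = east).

045°

The pressure-gradient force points toward the southeast (bearing 135°).
Geostrophic balance: in the Southern Hemisphere the Coriolis force deflects motion to the left, so the geostrophic wind blows 90° to the left of the pressure-gradient force (low pressure on the right).
Rotating 135° by 90° counterclockwise gives 045° — the wind blows toward the northeast.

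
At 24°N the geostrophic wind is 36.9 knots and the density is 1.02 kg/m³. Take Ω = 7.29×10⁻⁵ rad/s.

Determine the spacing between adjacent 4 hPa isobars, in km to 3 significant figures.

348 km

Coriolis parameter at 24°N:
f = 2Ω sin φ = 2 × 7.29×10⁻⁵ × sin 24° = 5.93×10⁻⁵ s⁻¹
Wind speed in SI: 36.9 knots = 19.0 m/s
Geostrophic balance rearranged: |∂P/∂n| = f ρ V_g
|∂P/∂n| = 5.93×10⁻⁵ × 1.02 × 19.0 = 1.15×10⁻³ Pa/m
Isobar spacing: Δn = ΔP/|∂P/∂n| = 400 Pa / 1.15×10⁻³ Pa/m = 348357 m ≈ 348 km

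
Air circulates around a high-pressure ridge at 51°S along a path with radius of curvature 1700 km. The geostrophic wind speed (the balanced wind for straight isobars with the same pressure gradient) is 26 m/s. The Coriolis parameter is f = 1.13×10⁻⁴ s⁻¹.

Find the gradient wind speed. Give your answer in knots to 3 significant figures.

Around a high, pressure-gradient force acts outward with centrifugal, so Coriolis balances both:
fV = (1/ρ)|∂P/∂n| + V²/R  →  V² − fR·V + fR·V_g = 0
With fR = 1.13×10⁻⁴ × 1700×10³ m = 192 m/s:
V = [fR − √((fR)² − 4 fR V_g)]/2 = [192 − √(192² − 4×192×26)]/2 = 31 m/s
Supergeostrophic (V > V_g = 26 m/s), as expected around a high.
Converting: 31 m/s × 1.944 = 60.3 knots

60.3 knots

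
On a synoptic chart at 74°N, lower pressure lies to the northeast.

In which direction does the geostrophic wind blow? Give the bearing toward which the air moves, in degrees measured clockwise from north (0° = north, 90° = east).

135°

The pressure-gradient force points toward the northeast (bearing 045°).
Geostrophic balance: in the Northern Hemisphere the Coriolis force deflects motion to the right, so the geostrophic wind blows 90° to the right of the pressure-gradient force (low pressure on the left).
Rotating 045° by 90° clockwise gives 135° — the wind blows toward the southeast.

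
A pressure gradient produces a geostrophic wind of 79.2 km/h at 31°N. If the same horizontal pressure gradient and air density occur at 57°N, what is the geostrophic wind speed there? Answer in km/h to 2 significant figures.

With the same pressure gradient and density, V_g ∝ 1/f ∝ 1/sin φ.
V₂ = V₁ · sin φ₁ / sin φ₂ = 79.2 × sin 31° / sin 57°
V₂ = 79.2 × 0.5150/0.8387 = 49 km/h

49 km/h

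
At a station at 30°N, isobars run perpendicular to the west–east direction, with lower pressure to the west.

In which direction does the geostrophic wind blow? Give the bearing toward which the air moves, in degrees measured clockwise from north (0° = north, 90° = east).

000°

The pressure-gradient force points toward the west (bearing 270°).
Geostrophic balance: in the Northern Hemisphere the Coriolis force deflects motion to the right, so the geostrophic wind blows 90° to the right of the pressure-gradient force (low pressure on the left).
Rotating 270° by 90° clockwise gives 000° — the wind blows toward the north.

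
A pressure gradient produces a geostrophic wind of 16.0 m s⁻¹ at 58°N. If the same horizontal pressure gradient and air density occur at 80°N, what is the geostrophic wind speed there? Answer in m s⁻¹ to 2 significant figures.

14 m s⁻¹

With the same pressure gradient and density, V_g ∝ 1/f ∝ 1/sin φ.
V₂ = V₁ · sin φ₁ / sin φ₂ = 16.0 × sin 58° / sin 80°
V₂ = 16.0 × 0.8480/0.9848 = 14 m s⁻¹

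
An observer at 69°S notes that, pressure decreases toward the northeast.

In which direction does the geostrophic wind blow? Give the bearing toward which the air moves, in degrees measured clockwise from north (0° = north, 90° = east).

The pressure-gradient force points toward the northeast (bearing 045°).
Geostrophic balance: in the Southern Hemisphere the Coriolis force deflects motion to the left, so the geostrophic wind blows 90° to the left of the pressure-gradient force (low pressure on the right).
Rotating 045° by 90° counterclockwise gives 315° — the wind blows toward the northwest.

315°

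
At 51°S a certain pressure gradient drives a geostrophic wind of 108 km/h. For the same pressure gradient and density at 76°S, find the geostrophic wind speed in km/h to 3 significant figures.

With the same pressure gradient and density, V_g ∝ 1/f ∝ 1/sin φ.
V₂ = V₁ · sin φ₁ / sin φ₂ = 108 × sin 51° / sin 76°
V₂ = 108 × 0.7771/0.9703 = 86.5 km/h

86.5 km/h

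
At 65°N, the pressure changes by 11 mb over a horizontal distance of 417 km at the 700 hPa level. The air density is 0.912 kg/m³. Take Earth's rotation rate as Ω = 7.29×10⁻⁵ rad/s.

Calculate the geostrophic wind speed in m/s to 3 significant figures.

21.9 m/s

Coriolis parameter at 65°N:
f = 2Ω sin φ = 2 × 7.29×10⁻⁵ × sin 65° = 1.32×10⁻⁴ s⁻¹
Pressure gradient: |∂P/∂n| = 1100 Pa / 417000 m = 2.64×10⁻³ Pa/m
Geostrophic balance (pressure-gradient force = Coriolis force):
V_g = (1/(fρ)) |∂P/∂n| = 2.64×10⁻³ / (1.32×10⁻⁴ × 0.912) = 21.9 m/s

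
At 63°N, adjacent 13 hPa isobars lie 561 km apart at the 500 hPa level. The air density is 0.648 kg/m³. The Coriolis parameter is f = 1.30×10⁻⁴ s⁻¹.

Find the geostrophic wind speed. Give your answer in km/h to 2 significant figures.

Pressure gradient: |∂P/∂n| = 1300 Pa / 561000 m = 2.32×10⁻³ Pa/m
Geostrophic balance (pressure-gradient force = Coriolis force):
V_g = (1/(fρ)) |∂P/∂n| = 2.32×10⁻³ / (1.30×10⁻⁴ × 0.648) = 27.5 m/s
Converting: 27.5 m/s × 3.6 = 99 km/h

99 km/h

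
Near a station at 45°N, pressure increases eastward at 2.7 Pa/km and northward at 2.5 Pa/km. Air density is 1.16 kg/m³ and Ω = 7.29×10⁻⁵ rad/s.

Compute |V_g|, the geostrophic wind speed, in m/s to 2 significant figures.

Coriolis parameter at 45°N:
f = 2Ω sin φ = 2 × 7.29×10⁻⁵ × sin 45° = 1.03×10⁻⁴ s⁻¹
Component geostrophic relations (x east, y north):
u_g = −(1/(fρ)) ∂P/∂y,  v_g = (1/(fρ)) ∂P/∂x
u_g = −(2.5×10⁻³)/(1.03×10⁻⁴ × 1.16) = −20.9 m/s;  v_g = (2.7×10⁻³)/(1.03×10⁻⁴ × 1.16) = 22.6 m/s
|V_g| = √(u_g² + v_g²) = 30.8 m/s

31 m/s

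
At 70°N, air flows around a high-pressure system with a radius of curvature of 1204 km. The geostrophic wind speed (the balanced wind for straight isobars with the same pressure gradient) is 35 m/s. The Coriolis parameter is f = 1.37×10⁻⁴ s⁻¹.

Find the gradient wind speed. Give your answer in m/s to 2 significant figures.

Around a high, pressure-gradient force acts outward with centrifugal, so Coriolis balances both:
fV = (1/ρ)|∂P/∂n| + V²/R  →  V² − fR·V + fR·V_g = 0
With fR = 1.37×10⁻⁴ × 1204×10³ m = 165 m/s:
V = [fR − √((fR)² − 4 fR V_g)]/2 = [165 − √(165² − 4×165×35)]/2 = 50.4 m/s
Supergeostrophic (V > V_g = 35 m/s), as expected around a high.

50 m/s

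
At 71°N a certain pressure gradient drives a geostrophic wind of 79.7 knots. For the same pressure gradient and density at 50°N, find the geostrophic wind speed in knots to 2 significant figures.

With the same pressure gradient and density, V_g ∝ 1/f ∝ 1/sin φ.
V₂ = V₁ · sin φ₁ / sin φ₂ = 79.7 × sin 71° / sin 50°
V₂ = 79.7 × 0.9455/0.7660 = 98 knots

98 knots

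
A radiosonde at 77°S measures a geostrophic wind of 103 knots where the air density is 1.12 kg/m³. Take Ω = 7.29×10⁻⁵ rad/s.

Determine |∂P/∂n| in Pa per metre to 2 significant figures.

8.4×10⁻³ Pa/m

Coriolis parameter at 77°S:
f = 2Ω sin φ = 2 × 7.29×10⁻⁵ × sin 77° = 1.42×10⁻⁴ s⁻¹
Wind speed in SI: 103 knots = 53.0 m/s
Geostrophic balance rearranged: |∂P/∂n| = f ρ V_g
|∂P/∂n| = 1.42×10⁻⁴ × 1.12 × 53.0 = 8.43×10⁻³ Pa/m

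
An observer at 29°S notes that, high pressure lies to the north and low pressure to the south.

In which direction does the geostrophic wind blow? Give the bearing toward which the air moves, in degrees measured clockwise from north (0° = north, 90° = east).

090°

The pressure-gradient force points toward the south (bearing 180°).
Geostrophic balance: in the Southern Hemisphere the Coriolis force deflects motion to the left, so the geostrophic wind blows 90° to the left of the pressure-gradient force (low pressure on the right).
Rotating 180° by 90° counterclockwise gives 090° — the wind blows toward the east.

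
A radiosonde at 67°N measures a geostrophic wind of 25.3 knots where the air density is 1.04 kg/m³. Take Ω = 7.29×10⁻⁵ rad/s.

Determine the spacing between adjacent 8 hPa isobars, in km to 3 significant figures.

440 km

Coriolis parameter at 67°N:
f = 2Ω sin φ = 2 × 7.29×10⁻⁵ × sin 67° = 1.34×10⁻⁴ s⁻¹
Wind speed in SI: 25.3 knots = 13.0 m/s
Geostrophic balance rearranged: |∂P/∂n| = f ρ V_g
|∂P/∂n| = 1.34×10⁻⁴ × 1.04 × 13.0 = 1.82×10⁻³ Pa/m
Isobar spacing: Δn = ΔP/|∂P/∂n| = 800 Pa / 1.82×10⁻³ Pa/m = 440367 m ≈ 440 km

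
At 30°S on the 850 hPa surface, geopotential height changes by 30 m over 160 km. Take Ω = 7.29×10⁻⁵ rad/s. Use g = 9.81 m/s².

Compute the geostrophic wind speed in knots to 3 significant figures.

Coriolis parameter at 30°S:
f = 2Ω sin φ = 2 × 7.29×10⁻⁵ × sin 30° = 7.29×10⁻⁵ s⁻¹
Height gradient: |∂Z/∂n| = 30 m / 160000 m = 1.88×10⁻⁴
On a pressure surface, geostrophic balance gives V_g = (g/f)|∂Z/∂n|:
V_g = 9.81 × 1.88×10⁻⁴ / 7.29×10⁻⁵ = 25.2 m/s
Converting: 25.2 m/s × 1.944 = 49.0 knots

49.0 knots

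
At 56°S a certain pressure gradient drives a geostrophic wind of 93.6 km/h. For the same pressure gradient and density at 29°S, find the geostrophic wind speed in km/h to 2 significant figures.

160 km/h

With the same pressure gradient and density, V_g ∝ 1/f ∝ 1/sin φ.
V₂ = V₁ · sin φ₁ / sin φ₂ = 93.6 × sin 56° / sin 29°
V₂ = 93.6 × 0.8290/0.4848 = 160 km/h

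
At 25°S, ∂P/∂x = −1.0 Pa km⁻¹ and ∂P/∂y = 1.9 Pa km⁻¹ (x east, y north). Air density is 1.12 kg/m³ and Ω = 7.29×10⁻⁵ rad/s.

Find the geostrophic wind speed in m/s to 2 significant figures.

Coriolis parameter at 25°S:
f = 2Ω sin φ = 2 × 7.29×10⁻⁵ × sin 25° = 6.16×10⁻⁵ s⁻¹
In the Southern Hemisphere f is negative: f = −6.16×10⁻⁵ s⁻¹.
Component geostrophic relations (x east, y north):
u_g = −(1/(fρ)) ∂P/∂y,  v_g = (1/(fρ)) ∂P/∂x
u_g = −(1.9×10⁻³)/(−6.16×10⁻⁵ × 1.12) = 27.5 m/s;  v_g = (−1.0×10⁻³)/(−6.16×10⁻⁵ × 1.12) = 14.5 m/s
|V_g| = √(u_g² + v_g²) = 31.1 m/s

31 m/s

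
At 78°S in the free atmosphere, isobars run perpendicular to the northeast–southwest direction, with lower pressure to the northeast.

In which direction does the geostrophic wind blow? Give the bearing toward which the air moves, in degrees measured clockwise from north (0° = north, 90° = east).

315°

The pressure-gradient force points toward the northeast (bearing 045°).
Geostrophic balance: in the Southern Hemisphere the Coriolis force deflects motion to the left, so the geostrophic wind blows 90° to the left of the pressure-gradient force (low pressure on the right).
Rotating 045° by 90° counterclockwise gives 315° — the wind blows toward the northwest.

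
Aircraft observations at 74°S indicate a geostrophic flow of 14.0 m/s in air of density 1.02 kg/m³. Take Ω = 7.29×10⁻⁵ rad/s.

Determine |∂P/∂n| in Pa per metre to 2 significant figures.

Coriolis parameter at 74°S:
f = 2Ω sin φ = 2 × 7.29×10⁻⁵ × sin 74° = 1.40×10⁻⁴ s⁻¹
Geostrophic balance rearranged: |∂P/∂n| = f ρ V_g
|∂P/∂n| = 1.40×10⁻⁴ × 1.02 × 14.0 = 2.00×10⁻³ Pa/m

2.0×10⁻³ Pa/m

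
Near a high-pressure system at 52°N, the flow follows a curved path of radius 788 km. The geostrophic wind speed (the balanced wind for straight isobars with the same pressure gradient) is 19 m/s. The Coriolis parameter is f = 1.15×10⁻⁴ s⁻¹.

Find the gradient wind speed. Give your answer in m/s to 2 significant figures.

27 m/s

Around a high, pressure-gradient force acts outward with centrifugal, so Coriolis balances both:
fV = (1/ρ)|∂P/∂n| + V²/R  →  V² − fR·V + fR·V_g = 0
With fR = 1.15×10⁻⁴ × 788×10³ m = 90.6 m/s:
V = [fR − √((fR)² − 4 fR V_g)]/2 = [90.6 − √(90.6² − 4×90.6×19)]/2 = 27.1 m/s
Supergeostrophic (V > V_g = 19 m/s), as expected around a high.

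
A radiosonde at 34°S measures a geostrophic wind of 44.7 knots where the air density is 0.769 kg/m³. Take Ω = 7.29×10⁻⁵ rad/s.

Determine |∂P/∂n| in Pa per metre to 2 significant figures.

Coriolis parameter at 34°S:
f = 2Ω sin φ = 2 × 7.29×10⁻⁵ × sin 34° = 8.15×10⁻⁵ s⁻¹
Wind speed in SI: 44.7 knots = 23.0 m/s
Geostrophic balance rearranged: |∂P/∂n| = f ρ V_g
|∂P/∂n| = 8.15×10⁻⁵ × 0.769 × 23.0 = 1.44×10⁻³ Pa/m

1.4×10⁻³ Pa/m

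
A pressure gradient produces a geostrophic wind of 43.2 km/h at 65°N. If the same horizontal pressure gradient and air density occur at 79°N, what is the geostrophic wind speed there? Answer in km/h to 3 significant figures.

39.9 km/h

With the same pressure gradient and density, V_g ∝ 1/f ∝ 1/sin φ.
V₂ = V₁ · sin φ₁ / sin φ₂ = 43.2 × sin 65° / sin 79°
V₂ = 43.2 × 0.9063/0.9816 = 39.9 km/h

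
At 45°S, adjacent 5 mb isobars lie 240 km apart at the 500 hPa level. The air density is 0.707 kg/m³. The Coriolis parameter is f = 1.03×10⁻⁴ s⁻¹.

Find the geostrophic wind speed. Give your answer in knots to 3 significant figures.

55.6 knots

Pressure gradient: |∂P/∂n| = 500 Pa / 240000 m = 2.08×10⁻³ Pa/m
Geostrophic balance (pressure-gradient force = Coriolis force):
V_g = (1/(fρ)) |∂P/∂n| = 2.08×10⁻³ / (1.03×10⁻⁴ × 0.707) = 28.6 m/s
Converting: 28.6 m/s × 1.944 = 55.6 knots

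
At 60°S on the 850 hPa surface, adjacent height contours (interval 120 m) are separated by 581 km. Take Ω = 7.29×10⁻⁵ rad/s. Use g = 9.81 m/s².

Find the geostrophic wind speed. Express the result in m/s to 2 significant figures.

Coriolis parameter at 60°S:
f = 2Ω sin φ = 2 × 7.29×10⁻⁵ × sin 60° = 1.26×10⁻⁴ s⁻¹
Height gradient: |∂Z/∂n| = 120 m / 581000 m = 2.07×10⁻⁴
On a pressure surface, geostrophic balance gives V_g = (g/f)|∂Z/∂n|:
V_g = 9.81 × 2.07×10⁻⁴ / 1.26×10⁻⁴ = 16.0 m/s

16 m/s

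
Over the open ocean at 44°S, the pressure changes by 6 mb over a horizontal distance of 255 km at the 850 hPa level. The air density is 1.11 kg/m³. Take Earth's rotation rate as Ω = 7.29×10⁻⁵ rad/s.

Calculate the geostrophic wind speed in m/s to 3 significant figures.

Coriolis parameter at 44°S:
f = 2Ω sin φ = 2 × 7.29×10⁻⁵ × sin 44° = 1.01×10⁻⁴ s⁻¹
Pressure gradient: |∂P/∂n| = 600 Pa / 255000 m = 2.35×10⁻³ Pa/m
Geostrophic balance (pressure-gradient force = Coriolis force):
V_g = (1/(fρ)) |∂P/∂n| = 2.35×10⁻³ / (1.01×10⁻⁴ × 1.11) = 20.9 m/s

20.9 m/s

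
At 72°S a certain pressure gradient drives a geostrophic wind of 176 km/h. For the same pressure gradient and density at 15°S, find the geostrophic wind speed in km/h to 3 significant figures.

647 km/h

With the same pressure gradient and density, V_g ∝ 1/f ∝ 1/sin φ.
V₂ = V₁ · sin φ₁ / sin φ₂ = 176 × sin 72° / sin 15°
V₂ = 176 × 0.9511/0.2588 = 647 km/h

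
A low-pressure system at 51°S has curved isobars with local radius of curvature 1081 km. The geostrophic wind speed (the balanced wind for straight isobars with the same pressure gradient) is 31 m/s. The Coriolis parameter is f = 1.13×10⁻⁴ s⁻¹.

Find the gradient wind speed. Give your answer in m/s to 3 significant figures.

25.6 m/s

Around a low, centrifugal force acts outward with Coriolis, so pressure-gradient force balances both:
(1/ρ)|∂P/∂n| = fV + V²/R  →  V² + fR·V − fR·V_g = 0
With fR = 1.13×10⁻⁴ × 1081×10³ m = 122 m/s:
V = [−fR + √((fR)² + 4 fR V_g)]/2 = [−122 + √(122² + 4×122×31)]/2 = 25.6 m/s
Subgeostrophic (V < V_g = 31 m/s), as expected around a low.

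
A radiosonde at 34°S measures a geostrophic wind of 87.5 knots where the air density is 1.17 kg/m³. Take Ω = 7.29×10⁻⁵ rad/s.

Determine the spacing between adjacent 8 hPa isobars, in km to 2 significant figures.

190 km

Coriolis parameter at 34°S:
f = 2Ω sin φ = 2 × 7.29×10⁻⁵ × sin 34° = 8.15×10⁻⁵ s⁻¹
Wind speed in SI: 87.5 knots = 45.0 m/s
Geostrophic balance rearranged: |∂P/∂n| = f ρ V_g
|∂P/∂n| = 8.15×10⁻⁵ × 1.17 × 45.0 = 4.29×10⁻³ Pa/m
Isobar spacing: Δn = ΔP/|∂P/∂n| = 800 Pa / 4.29×10⁻³ Pa/m = 186311 m ≈ 190 km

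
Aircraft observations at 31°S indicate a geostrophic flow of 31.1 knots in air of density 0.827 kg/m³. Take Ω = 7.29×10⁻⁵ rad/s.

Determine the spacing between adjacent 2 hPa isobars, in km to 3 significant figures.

Coriolis parameter at 31°S:
f = 2Ω sin φ = 2 × 7.29×10⁻⁵ × sin 31° = 7.51×10⁻⁵ s⁻¹
Wind speed in SI: 31.1 knots = 16.0 m/s
Geostrophic balance rearranged: |∂P/∂n| = f ρ V_g
|∂P/∂n| = 7.51×10⁻⁵ × 0.827 × 16.0 = 9.94×10⁻⁴ Pa/m
Isobar spacing: Δn = ΔP/|∂P/∂n| = 200 Pa / 9.94×10⁻⁴ Pa/m = 201293 m ≈ 201 km

201 km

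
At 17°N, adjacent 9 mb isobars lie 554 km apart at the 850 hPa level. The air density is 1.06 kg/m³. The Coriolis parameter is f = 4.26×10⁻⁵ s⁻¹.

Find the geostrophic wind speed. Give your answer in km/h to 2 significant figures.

130 km/h

Pressure gradient: |∂P/∂n| = 900 Pa / 554000 m = 1.62×10⁻³ Pa/m
Geostrophic balance (pressure-gradient force = Coriolis force):
V_g = (1/(fρ)) |∂P/∂n| = 1.62×10⁻³ / (4.26×10⁻⁵ × 1.06) = 36.0 m/s
Converting: 36.0 m/s × 3.6 = 130 km/h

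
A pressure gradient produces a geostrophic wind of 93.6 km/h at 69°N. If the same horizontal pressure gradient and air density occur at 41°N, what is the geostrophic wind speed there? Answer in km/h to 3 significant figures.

133 km/h

With the same pressure gradient and density, V_g ∝ 1/f ∝ 1/sin φ.
V₂ = V₁ · sin φ₁ / sin φ₂ = 93.6 × sin 69° / sin 41°
V₂ = 93.6 × 0.9336/0.6561 = 133 km/h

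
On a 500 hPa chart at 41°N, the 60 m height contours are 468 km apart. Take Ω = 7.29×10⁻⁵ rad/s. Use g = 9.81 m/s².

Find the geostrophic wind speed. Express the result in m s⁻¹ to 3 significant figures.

Coriolis parameter at 41°N:
f = 2Ω sin φ = 2 × 7.29×10⁻⁵ × sin 41° = 9.57×10⁻⁵ s⁻¹
Height gradient: |∂Z/∂n| = 60 m / 468000 m = 1.28×10⁻⁴
On a pressure surface, geostrophic balance gives V_g = (g/f)|∂Z/∂n|:
V_g = 9.81 × 1.28×10⁻⁴ / 9.57×10⁻⁵ = 13.1 m/s

13.1 m s⁻¹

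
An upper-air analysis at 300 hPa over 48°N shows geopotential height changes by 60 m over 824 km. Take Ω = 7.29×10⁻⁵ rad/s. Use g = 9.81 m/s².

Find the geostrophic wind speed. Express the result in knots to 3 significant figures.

12.8 knots

Coriolis parameter at 48°N:
f = 2Ω sin φ = 2 × 7.29×10⁻⁵ × sin 48° = 1.08×10⁻⁴ s⁻¹
Height gradient: |∂Z/∂n| = 60 m / 824000 m = 7.28×10⁻⁵
On a pressure surface, geostrophic balance gives V_g = (g/f)|∂Z/∂n|:
V_g = 9.81 × 7.28×10⁻⁵ / 1.08×10⁻⁴ = 6.59 m/s
Converting: 6.59 m/s × 1.944 = 12.8 knots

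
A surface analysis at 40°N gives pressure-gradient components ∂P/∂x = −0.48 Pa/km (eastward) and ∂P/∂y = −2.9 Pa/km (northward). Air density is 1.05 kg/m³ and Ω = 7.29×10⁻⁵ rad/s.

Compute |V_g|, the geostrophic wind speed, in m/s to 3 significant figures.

Coriolis parameter at 40°N:
f = 2Ω sin φ = 2 × 7.29×10⁻⁵ × sin 40° = 9.37×10⁻⁵ s⁻¹
Component geostrophic relations (x east, y north):
u_g = −(1/(fρ)) ∂P/∂y,  v_g = (1/(fρ)) ∂P/∂x
u_g = −(−2.9×10⁻³)/(9.37×10⁻⁵ × 1.05) = 29.5 m/s;  v_g = (−0.48×10⁻³)/(9.37×10⁻⁵ × 1.05) = −4.88 m/s
|V_g| = √(u_g² + v_g²) = 29.9 m/s

29.9 m/s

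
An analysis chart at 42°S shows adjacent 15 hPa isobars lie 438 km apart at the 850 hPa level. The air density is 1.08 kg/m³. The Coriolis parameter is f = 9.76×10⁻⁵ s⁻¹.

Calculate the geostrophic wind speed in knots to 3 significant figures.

63.2 knots

Pressure gradient: |∂P/∂n| = 1500 Pa / 438000 m = 3.42×10⁻³ Pa/m
Geostrophic balance (pressure-gradient force = Coriolis force):
V_g = (1/(fρ)) |∂P/∂n| = 3.42×10⁻³ / (9.76×10⁻⁵ × 1.08) = 32.5 m/s
Converting: 32.5 m/s × 1.944 = 63.2 knots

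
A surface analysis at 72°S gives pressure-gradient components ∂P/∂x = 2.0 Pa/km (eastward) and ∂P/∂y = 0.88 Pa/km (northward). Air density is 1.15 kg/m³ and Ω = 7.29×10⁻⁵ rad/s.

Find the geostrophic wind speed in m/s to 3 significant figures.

Coriolis parameter at 72°S:
f = 2Ω sin φ = 2 × 7.29×10⁻⁵ × sin 72° = 1.39×10⁻⁴ s⁻¹
In the Southern Hemisphere f is negative: f = −1.39×10⁻⁴ s⁻¹.
Component geostrophic relations (x east, y north):
u_g = −(1/(fρ)) ∂P/∂y,  v_g = (1/(fρ)) ∂P/∂x
u_g = −(0.88×10⁻³)/(−1.39×10⁻⁴ × 1.15) = 5.52 m/s;  v_g = (2.0×10⁻³)/(−1.39×10⁻⁴ × 1.15) = −12.5 m/s
|V_g| = √(u_g² + v_g²) = 13.7 m/s

13.7 m/s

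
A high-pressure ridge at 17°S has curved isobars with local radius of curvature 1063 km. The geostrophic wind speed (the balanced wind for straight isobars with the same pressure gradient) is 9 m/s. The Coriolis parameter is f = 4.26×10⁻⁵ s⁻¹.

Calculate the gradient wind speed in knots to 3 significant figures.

24.1 knots

Around a high, pressure-gradient force acts outward with centrifugal, so Coriolis balances both:
fV = (1/ρ)|∂P/∂n| + V²/R  →  V² − fR·V + fR·V_g = 0
With fR = 4.26×10⁻⁵ × 1063×10³ m = 45.3 m/s:
V = [fR − √((fR)² − 4 fR V_g)]/2 = [45.3 − √(45.3² − 4×45.3×9)]/2 = 12.4 m/s
Supergeostrophic (V > V_g = 9 m/s), as expected around a high.
Converting: 12.4 m/s × 1.944 = 24.1 knots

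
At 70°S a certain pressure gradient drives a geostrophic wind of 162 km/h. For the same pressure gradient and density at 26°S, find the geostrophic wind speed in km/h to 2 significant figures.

350 km/h

With the same pressure gradient and density, V_g ∝ 1/f ∝ 1/sin φ.
V₂ = V₁ · sin φ₁ / sin φ₂ = 162 × sin 70° / sin 26°
V₂ = 162 × 0.9397/0.4384 = 350 km/h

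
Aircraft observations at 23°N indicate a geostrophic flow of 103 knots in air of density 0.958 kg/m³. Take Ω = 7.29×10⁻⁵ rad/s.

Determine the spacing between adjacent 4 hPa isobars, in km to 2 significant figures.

Coriolis parameter at 23°N:
f = 2Ω sin φ = 2 × 7.29×10⁻⁵ × sin 23° = 5.70×10⁻⁵ s⁻¹
Wind speed in SI: 103 knots = 53.0 m/s
Geostrophic balance rearranged: |∂P/∂n| = f ρ V_g
|∂P/∂n| = 5.70×10⁻⁵ × 0.958 × 53.0 = 2.89×10⁻³ Pa/m
Isobar spacing: Δn = ΔP/|∂P/∂n| = 400 Pa / 2.89×10⁻³ Pa/m = 138320 m ≈ 140 km

140 km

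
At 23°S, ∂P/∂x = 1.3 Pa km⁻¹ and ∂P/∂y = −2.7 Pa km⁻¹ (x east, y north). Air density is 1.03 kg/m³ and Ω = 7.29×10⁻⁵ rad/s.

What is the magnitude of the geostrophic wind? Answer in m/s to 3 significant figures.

51.1 m/s

Coriolis parameter at 23°S:
f = 2Ω sin φ = 2 × 7.29×10⁻⁵ × sin 23° = 5.70×10⁻⁵ s⁻¹
In the Southern Hemisphere f is negative: f = −5.70×10⁻⁵ s⁻¹.
Component geostrophic relations (x east, y north):
u_g = −(1/(fρ)) ∂P/∂y,  v_g = (1/(fρ)) ∂P/∂x
u_g = −(−2.7×10⁻³)/(−5.70×10⁻⁵ × 1.03) = −46.0 m/s;  v_g = (1.3×10⁻³)/(−5.70×10⁻⁵ × 1.03) = −22.2 m/s
|V_g| = √(u_g² + v_g²) = 51.1 m/s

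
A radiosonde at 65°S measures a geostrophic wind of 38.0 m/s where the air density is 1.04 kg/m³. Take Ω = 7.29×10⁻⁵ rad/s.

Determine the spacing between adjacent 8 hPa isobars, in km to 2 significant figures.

150 km

Coriolis parameter at 65°S:
f = 2Ω sin φ = 2 × 7.29×10⁻⁵ × sin 65° = 1.32×10⁻⁴ s⁻¹
Geostrophic balance rearranged: |∂P/∂n| = f ρ V_g
|∂P/∂n| = 1.32×10⁻⁴ × 1.04 × 38.0 = 5.22×10⁻³ Pa/m
Isobar spacing: Δn = ΔP/|∂P/∂n| = 800 Pa / 5.22×10⁻³ Pa/m = 153193 m ≈ 150 km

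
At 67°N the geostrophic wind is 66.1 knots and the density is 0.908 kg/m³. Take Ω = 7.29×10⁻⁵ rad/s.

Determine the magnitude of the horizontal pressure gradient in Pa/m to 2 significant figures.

4.1×10⁻³ Pa/m

Coriolis parameter at 67°N:
f = 2Ω sin φ = 2 × 7.29×10⁻⁵ × sin 67° = 1.34×10⁻⁴ s⁻¹
Wind speed in SI: 66.1 knots = 34.0 m/s
Geostrophic balance rearranged: |∂P/∂n| = f ρ V_g
|∂P/∂n| = 1.34×10⁻⁴ × 0.908 × 34.0 = 4.14×10⁻³ Pa/m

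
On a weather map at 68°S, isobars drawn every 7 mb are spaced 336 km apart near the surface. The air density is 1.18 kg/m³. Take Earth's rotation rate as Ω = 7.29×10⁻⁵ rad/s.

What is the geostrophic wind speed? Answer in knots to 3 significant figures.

Coriolis parameter at 68°S:
f = 2Ω sin φ = 2 × 7.29×10⁻⁵ × sin 68° = 1.35×10⁻⁴ s⁻¹
Pressure gradient: |∂P/∂n| = 700 Pa / 336000 m = 2.08×10⁻³ Pa/m
Geostrophic balance (pressure-gradient force = Coriolis force):
V_g = (1/(fρ)) |∂P/∂n| = 2.08×10⁻³ / (1.35×10⁻⁴ × 1.18) = 13.1 m/s
Converting: 13.1 m/s × 1.944 = 25.4 knots

25.4 knots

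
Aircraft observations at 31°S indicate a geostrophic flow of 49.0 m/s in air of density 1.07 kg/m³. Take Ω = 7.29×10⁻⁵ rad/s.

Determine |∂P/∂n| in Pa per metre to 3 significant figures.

Coriolis parameter at 31°S:
f = 2Ω sin φ = 2 × 7.29×10⁻⁵ × sin 31° = 7.51×10⁻⁵ s⁻¹
Geostrophic balance rearranged: |∂P/∂n| = f ρ V_g
|∂P/∂n| = 7.51×10⁻⁵ × 1.07 × 49.0 = 3.94×10⁻³ Pa/m

3.94×10⁻³ Pa/m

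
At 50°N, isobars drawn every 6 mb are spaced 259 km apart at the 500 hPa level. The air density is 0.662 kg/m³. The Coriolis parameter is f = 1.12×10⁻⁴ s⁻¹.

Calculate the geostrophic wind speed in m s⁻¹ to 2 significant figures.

31 m s⁻¹

Pressure gradient: |∂P/∂n| = 600 Pa / 259000 m = 2.32×10⁻³ Pa/m
Geostrophic balance (pressure-gradient force = Coriolis force):
V_g = (1/(fρ)) |∂P/∂n| = 2.32×10⁻³ / (1.12×10⁻⁴ × 0.662) = 31.2 m/s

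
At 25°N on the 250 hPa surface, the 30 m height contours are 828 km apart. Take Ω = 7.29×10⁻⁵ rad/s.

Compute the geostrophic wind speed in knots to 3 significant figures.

11.2 knots

Coriolis parameter at 25°N:
f = 2Ω sin φ = 2 × 7.29×10⁻⁵ × sin 25° = 6.16×10⁻⁵ s⁻¹
Height gradient: |∂Z/∂n| = 30 m / 828000 m = 3.62×10⁻⁵
On a pressure surface, geostrophic balance gives V_g = (g/f)|∂Z/∂n|:
V_g = 9.81 × 3.62×10⁻⁵ / 6.16×10⁻⁵ = 5.77 m/s
Converting: 5.77 m/s × 1.944 = 11.2 knots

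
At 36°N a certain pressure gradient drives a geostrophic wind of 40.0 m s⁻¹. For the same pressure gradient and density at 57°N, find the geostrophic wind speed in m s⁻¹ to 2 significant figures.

28 m s⁻¹

With the same pressure gradient and density, V_g ∝ 1/f ∝ 1/sin φ.
V₂ = V₁ · sin φ₁ / sin φ₂ = 40.0 × sin 36° / sin 57°
V₂ = 40.0 × 0.5878/0.8387 = 28 m s⁻¹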